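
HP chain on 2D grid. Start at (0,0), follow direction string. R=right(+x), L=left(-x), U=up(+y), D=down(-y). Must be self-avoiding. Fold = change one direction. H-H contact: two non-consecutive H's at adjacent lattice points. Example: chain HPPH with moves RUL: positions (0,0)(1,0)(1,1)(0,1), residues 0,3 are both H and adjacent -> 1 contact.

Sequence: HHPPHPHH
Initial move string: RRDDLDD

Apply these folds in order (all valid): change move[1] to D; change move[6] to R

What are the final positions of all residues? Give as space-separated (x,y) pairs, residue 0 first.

Answer: (0,0) (1,0) (1,-1) (1,-2) (1,-3) (0,-3) (0,-4) (1,-4)

Derivation:
Initial moves: RRDDLDD
Fold: move[1]->D => RDDDLDD (positions: [(0, 0), (1, 0), (1, -1), (1, -2), (1, -3), (0, -3), (0, -4), (0, -5)])
Fold: move[6]->R => RDDDLDR (positions: [(0, 0), (1, 0), (1, -1), (1, -2), (1, -3), (0, -3), (0, -4), (1, -4)])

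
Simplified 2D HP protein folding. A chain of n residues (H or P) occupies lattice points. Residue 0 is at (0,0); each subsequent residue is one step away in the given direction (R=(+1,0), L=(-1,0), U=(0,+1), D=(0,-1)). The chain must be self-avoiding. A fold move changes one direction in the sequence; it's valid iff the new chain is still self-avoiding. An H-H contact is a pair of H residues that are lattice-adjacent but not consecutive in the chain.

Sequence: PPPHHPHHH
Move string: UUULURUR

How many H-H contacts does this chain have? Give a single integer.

Answer: 1

Derivation:
Positions: [(0, 0), (0, 1), (0, 2), (0, 3), (-1, 3), (-1, 4), (0, 4), (0, 5), (1, 5)]
H-H contact: residue 3 @(0,3) - residue 6 @(0, 4)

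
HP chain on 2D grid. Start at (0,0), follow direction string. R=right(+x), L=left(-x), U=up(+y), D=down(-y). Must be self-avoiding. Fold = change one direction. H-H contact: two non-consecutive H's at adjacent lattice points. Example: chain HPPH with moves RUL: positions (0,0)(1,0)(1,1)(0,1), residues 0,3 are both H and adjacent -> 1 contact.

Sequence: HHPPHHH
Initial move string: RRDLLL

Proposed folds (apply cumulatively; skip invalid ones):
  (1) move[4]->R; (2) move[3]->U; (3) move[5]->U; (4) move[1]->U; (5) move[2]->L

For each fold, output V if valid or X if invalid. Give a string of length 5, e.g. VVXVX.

Answer: XXXXX

Derivation:
Initial: RRDLLL -> [(0, 0), (1, 0), (2, 0), (2, -1), (1, -1), (0, -1), (-1, -1)]
Fold 1: move[4]->R => RRDLRL INVALID (collision), skipped
Fold 2: move[3]->U => RRDULL INVALID (collision), skipped
Fold 3: move[5]->U => RRDLLU INVALID (collision), skipped
Fold 4: move[1]->U => RUDLLL INVALID (collision), skipped
Fold 5: move[2]->L => RRLLLL INVALID (collision), skipped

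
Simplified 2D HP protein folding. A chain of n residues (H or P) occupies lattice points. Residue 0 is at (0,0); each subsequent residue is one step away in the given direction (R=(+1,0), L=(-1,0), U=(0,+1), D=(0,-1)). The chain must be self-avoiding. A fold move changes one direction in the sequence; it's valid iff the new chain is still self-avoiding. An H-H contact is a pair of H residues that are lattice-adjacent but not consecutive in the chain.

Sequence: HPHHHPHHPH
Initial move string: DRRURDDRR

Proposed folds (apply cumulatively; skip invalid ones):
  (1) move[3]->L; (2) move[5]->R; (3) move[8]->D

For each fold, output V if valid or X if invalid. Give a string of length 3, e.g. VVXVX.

Answer: XVV

Derivation:
Initial: DRRURDDRR -> [(0, 0), (0, -1), (1, -1), (2, -1), (2, 0), (3, 0), (3, -1), (3, -2), (4, -2), (5, -2)]
Fold 1: move[3]->L => DRRLRDDRR INVALID (collision), skipped
Fold 2: move[5]->R => DRRURRDRR VALID
Fold 3: move[8]->D => DRRURRDRD VALID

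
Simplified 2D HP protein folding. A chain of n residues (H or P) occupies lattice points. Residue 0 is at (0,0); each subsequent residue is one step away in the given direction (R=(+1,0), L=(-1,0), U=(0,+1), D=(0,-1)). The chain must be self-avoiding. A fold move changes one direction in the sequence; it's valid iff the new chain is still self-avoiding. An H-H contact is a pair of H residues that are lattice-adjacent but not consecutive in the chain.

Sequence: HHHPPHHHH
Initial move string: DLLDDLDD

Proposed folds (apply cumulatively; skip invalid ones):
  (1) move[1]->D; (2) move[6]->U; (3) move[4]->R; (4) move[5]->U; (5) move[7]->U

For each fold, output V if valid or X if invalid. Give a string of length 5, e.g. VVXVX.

Answer: VXXXX

Derivation:
Initial: DLLDDLDD -> [(0, 0), (0, -1), (-1, -1), (-2, -1), (-2, -2), (-2, -3), (-3, -3), (-3, -4), (-3, -5)]
Fold 1: move[1]->D => DDLDDLDD VALID
Fold 2: move[6]->U => DDLDDLUD INVALID (collision), skipped
Fold 3: move[4]->R => DDLDRLDD INVALID (collision), skipped
Fold 4: move[5]->U => DDLDDUDD INVALID (collision), skipped
Fold 5: move[7]->U => DDLDDLDU INVALID (collision), skipped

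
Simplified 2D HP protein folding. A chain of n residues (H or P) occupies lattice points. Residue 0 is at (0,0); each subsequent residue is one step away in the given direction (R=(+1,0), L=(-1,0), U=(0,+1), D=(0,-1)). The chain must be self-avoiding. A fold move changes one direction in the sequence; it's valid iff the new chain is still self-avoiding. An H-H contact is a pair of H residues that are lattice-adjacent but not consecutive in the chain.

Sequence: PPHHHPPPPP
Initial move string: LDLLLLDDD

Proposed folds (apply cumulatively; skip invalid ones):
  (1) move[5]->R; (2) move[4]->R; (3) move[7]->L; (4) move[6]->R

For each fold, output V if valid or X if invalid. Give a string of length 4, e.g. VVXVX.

Answer: XXVX

Derivation:
Initial: LDLLLLDDD -> [(0, 0), (-1, 0), (-1, -1), (-2, -1), (-3, -1), (-4, -1), (-5, -1), (-5, -2), (-5, -3), (-5, -4)]
Fold 1: move[5]->R => LDLLLRDDD INVALID (collision), skipped
Fold 2: move[4]->R => LDLLRLDDD INVALID (collision), skipped
Fold 3: move[7]->L => LDLLLLDLD VALID
Fold 4: move[6]->R => LDLLLLRLD INVALID (collision), skipped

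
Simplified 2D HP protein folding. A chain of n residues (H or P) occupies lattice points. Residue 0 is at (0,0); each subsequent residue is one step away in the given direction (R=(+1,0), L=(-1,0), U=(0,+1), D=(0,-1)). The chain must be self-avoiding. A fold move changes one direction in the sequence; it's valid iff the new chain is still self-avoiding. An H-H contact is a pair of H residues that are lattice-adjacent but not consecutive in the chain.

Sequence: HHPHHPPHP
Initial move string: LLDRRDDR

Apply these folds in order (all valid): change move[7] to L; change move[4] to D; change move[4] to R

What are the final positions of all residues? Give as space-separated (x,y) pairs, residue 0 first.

Answer: (0,0) (-1,0) (-2,0) (-2,-1) (-1,-1) (0,-1) (0,-2) (0,-3) (-1,-3)

Derivation:
Initial moves: LLDRRDDR
Fold: move[7]->L => LLDRRDDL (positions: [(0, 0), (-1, 0), (-2, 0), (-2, -1), (-1, -1), (0, -1), (0, -2), (0, -3), (-1, -3)])
Fold: move[4]->D => LLDRDDDL (positions: [(0, 0), (-1, 0), (-2, 0), (-2, -1), (-1, -1), (-1, -2), (-1, -3), (-1, -4), (-2, -4)])
Fold: move[4]->R => LLDRRDDL (positions: [(0, 0), (-1, 0), (-2, 0), (-2, -1), (-1, -1), (0, -1), (0, -2), (0, -3), (-1, -3)])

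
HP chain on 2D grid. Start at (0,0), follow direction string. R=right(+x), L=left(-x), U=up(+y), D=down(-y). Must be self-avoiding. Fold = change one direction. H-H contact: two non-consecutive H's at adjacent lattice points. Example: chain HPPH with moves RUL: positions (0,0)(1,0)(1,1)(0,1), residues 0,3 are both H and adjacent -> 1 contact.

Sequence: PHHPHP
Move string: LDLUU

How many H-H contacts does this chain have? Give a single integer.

Answer: 1

Derivation:
Positions: [(0, 0), (-1, 0), (-1, -1), (-2, -1), (-2, 0), (-2, 1)]
H-H contact: residue 1 @(-1,0) - residue 4 @(-2, 0)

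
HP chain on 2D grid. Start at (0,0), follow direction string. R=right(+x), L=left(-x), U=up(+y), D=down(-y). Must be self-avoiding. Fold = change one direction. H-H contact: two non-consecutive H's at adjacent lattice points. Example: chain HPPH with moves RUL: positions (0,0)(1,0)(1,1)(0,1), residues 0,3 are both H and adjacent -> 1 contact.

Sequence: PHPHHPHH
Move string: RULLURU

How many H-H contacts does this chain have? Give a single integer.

Positions: [(0, 0), (1, 0), (1, 1), (0, 1), (-1, 1), (-1, 2), (0, 2), (0, 3)]
H-H contact: residue 3 @(0,1) - residue 6 @(0, 2)

Answer: 1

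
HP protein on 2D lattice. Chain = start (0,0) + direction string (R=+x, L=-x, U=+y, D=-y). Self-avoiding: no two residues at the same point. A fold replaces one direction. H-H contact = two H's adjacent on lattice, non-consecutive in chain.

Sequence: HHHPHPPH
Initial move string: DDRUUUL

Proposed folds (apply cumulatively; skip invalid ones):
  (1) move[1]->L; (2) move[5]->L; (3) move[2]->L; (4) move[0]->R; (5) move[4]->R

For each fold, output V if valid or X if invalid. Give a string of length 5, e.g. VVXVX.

Answer: XXVXX

Derivation:
Initial: DDRUUUL -> [(0, 0), (0, -1), (0, -2), (1, -2), (1, -1), (1, 0), (1, 1), (0, 1)]
Fold 1: move[1]->L => DLRUUUL INVALID (collision), skipped
Fold 2: move[5]->L => DDRUULL INVALID (collision), skipped
Fold 3: move[2]->L => DDLUUUL VALID
Fold 4: move[0]->R => RDLUUUL INVALID (collision), skipped
Fold 5: move[4]->R => DDLURUL INVALID (collision), skipped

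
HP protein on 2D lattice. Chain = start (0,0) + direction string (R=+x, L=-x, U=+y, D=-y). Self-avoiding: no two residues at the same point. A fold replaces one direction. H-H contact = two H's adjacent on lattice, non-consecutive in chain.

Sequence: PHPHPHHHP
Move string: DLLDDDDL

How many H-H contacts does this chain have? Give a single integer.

Answer: 0

Derivation:
Positions: [(0, 0), (0, -1), (-1, -1), (-2, -1), (-2, -2), (-2, -3), (-2, -4), (-2, -5), (-3, -5)]
No H-H contacts found.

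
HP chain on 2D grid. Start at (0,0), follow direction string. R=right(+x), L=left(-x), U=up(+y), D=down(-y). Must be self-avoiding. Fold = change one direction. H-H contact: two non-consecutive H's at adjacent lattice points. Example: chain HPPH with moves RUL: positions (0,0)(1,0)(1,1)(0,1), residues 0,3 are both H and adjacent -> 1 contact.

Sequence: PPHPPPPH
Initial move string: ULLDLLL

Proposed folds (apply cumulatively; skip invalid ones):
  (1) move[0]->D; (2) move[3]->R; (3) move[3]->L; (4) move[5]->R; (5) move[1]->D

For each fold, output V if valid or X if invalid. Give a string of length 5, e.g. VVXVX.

Answer: VXVXV

Derivation:
Initial: ULLDLLL -> [(0, 0), (0, 1), (-1, 1), (-2, 1), (-2, 0), (-3, 0), (-4, 0), (-5, 0)]
Fold 1: move[0]->D => DLLDLLL VALID
Fold 2: move[3]->R => DLLRLLL INVALID (collision), skipped
Fold 3: move[3]->L => DLLLLLL VALID
Fold 4: move[5]->R => DLLLLRL INVALID (collision), skipped
Fold 5: move[1]->D => DDLLLLL VALID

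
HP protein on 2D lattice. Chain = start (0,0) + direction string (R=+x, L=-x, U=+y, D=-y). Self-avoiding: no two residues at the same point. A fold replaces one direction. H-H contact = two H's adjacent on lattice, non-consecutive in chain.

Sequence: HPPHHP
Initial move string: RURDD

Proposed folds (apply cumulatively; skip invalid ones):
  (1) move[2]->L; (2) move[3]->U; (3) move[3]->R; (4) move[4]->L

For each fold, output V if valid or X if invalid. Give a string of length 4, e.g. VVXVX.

Initial: RURDD -> [(0, 0), (1, 0), (1, 1), (2, 1), (2, 0), (2, -1)]
Fold 1: move[2]->L => RULDD INVALID (collision), skipped
Fold 2: move[3]->U => RURUD INVALID (collision), skipped
Fold 3: move[3]->R => RURRD VALID
Fold 4: move[4]->L => RURRL INVALID (collision), skipped

Answer: XXVX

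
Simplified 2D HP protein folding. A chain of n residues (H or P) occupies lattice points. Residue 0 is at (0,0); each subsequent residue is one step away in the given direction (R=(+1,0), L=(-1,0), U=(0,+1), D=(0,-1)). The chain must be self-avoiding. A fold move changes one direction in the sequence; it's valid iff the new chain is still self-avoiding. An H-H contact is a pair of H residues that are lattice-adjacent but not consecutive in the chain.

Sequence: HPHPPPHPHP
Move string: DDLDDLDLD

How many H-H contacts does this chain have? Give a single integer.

Positions: [(0, 0), (0, -1), (0, -2), (-1, -2), (-1, -3), (-1, -4), (-2, -4), (-2, -5), (-3, -5), (-3, -6)]
No H-H contacts found.

Answer: 0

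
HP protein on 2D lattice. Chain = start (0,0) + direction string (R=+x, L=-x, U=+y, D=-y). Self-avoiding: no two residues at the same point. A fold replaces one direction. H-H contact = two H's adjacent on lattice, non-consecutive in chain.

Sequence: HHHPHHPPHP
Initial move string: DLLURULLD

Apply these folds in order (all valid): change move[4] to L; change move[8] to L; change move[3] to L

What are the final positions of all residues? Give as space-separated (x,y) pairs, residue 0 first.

Initial moves: DLLURULLD
Fold: move[4]->L => DLLULULLD (positions: [(0, 0), (0, -1), (-1, -1), (-2, -1), (-2, 0), (-3, 0), (-3, 1), (-4, 1), (-5, 1), (-5, 0)])
Fold: move[8]->L => DLLULULLL (positions: [(0, 0), (0, -1), (-1, -1), (-2, -1), (-2, 0), (-3, 0), (-3, 1), (-4, 1), (-5, 1), (-6, 1)])
Fold: move[3]->L => DLLLLULLL (positions: [(0, 0), (0, -1), (-1, -1), (-2, -1), (-3, -1), (-4, -1), (-4, 0), (-5, 0), (-6, 0), (-7, 0)])

Answer: (0,0) (0,-1) (-1,-1) (-2,-1) (-3,-1) (-4,-1) (-4,0) (-5,0) (-6,0) (-7,0)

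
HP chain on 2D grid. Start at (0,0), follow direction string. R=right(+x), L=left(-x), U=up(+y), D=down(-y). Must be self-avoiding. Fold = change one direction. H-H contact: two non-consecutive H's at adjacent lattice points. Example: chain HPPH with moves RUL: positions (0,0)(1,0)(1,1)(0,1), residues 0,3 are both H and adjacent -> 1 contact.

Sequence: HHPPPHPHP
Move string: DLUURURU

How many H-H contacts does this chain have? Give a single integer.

Positions: [(0, 0), (0, -1), (-1, -1), (-1, 0), (-1, 1), (0, 1), (0, 2), (1, 2), (1, 3)]
H-H contact: residue 0 @(0,0) - residue 5 @(0, 1)

Answer: 1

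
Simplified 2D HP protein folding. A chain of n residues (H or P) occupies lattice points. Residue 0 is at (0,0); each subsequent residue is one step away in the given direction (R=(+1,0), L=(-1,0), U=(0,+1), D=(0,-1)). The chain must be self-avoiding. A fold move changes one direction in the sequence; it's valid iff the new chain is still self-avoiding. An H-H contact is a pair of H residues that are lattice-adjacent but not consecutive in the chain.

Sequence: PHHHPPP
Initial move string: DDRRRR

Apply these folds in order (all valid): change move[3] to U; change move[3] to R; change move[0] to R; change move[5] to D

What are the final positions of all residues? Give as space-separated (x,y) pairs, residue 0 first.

Initial moves: DDRRRR
Fold: move[3]->U => DDRURR (positions: [(0, 0), (0, -1), (0, -2), (1, -2), (1, -1), (2, -1), (3, -1)])
Fold: move[3]->R => DDRRRR (positions: [(0, 0), (0, -1), (0, -2), (1, -2), (2, -2), (3, -2), (4, -2)])
Fold: move[0]->R => RDRRRR (positions: [(0, 0), (1, 0), (1, -1), (2, -1), (3, -1), (4, -1), (5, -1)])
Fold: move[5]->D => RDRRRD (positions: [(0, 0), (1, 0), (1, -1), (2, -1), (3, -1), (4, -1), (4, -2)])

Answer: (0,0) (1,0) (1,-1) (2,-1) (3,-1) (4,-1) (4,-2)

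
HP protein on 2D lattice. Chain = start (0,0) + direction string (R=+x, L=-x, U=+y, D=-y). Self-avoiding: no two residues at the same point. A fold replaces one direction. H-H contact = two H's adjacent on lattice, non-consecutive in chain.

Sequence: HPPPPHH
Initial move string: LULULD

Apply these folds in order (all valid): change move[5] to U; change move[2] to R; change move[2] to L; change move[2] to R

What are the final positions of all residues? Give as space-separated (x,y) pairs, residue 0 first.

Answer: (0,0) (-1,0) (-1,1) (0,1) (0,2) (-1,2) (-1,3)

Derivation:
Initial moves: LULULD
Fold: move[5]->U => LULULU (positions: [(0, 0), (-1, 0), (-1, 1), (-2, 1), (-2, 2), (-3, 2), (-3, 3)])
Fold: move[2]->R => LURULU (positions: [(0, 0), (-1, 0), (-1, 1), (0, 1), (0, 2), (-1, 2), (-1, 3)])
Fold: move[2]->L => LULULU (positions: [(0, 0), (-1, 0), (-1, 1), (-2, 1), (-2, 2), (-3, 2), (-3, 3)])
Fold: move[2]->R => LURULU (positions: [(0, 0), (-1, 0), (-1, 1), (0, 1), (0, 2), (-1, 2), (-1, 3)])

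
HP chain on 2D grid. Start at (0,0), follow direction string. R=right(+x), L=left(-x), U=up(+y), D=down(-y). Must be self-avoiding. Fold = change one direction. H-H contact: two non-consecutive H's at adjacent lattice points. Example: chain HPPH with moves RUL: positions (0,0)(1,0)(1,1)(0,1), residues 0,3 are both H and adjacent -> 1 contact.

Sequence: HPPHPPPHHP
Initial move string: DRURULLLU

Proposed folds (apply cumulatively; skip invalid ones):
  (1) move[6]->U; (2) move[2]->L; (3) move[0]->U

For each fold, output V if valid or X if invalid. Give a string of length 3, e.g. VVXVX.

Answer: VXV

Derivation:
Initial: DRURULLLU -> [(0, 0), (0, -1), (1, -1), (1, 0), (2, 0), (2, 1), (1, 1), (0, 1), (-1, 1), (-1, 2)]
Fold 1: move[6]->U => DRURULULU VALID
Fold 2: move[2]->L => DRLRULULU INVALID (collision), skipped
Fold 3: move[0]->U => URURULULU VALID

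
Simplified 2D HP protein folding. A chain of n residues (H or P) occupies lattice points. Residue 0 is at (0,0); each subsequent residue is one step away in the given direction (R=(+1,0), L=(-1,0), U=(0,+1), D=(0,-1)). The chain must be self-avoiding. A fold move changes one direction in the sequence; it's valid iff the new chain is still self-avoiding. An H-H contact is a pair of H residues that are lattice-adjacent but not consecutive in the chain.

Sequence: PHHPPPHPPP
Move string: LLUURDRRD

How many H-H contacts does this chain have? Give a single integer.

Positions: [(0, 0), (-1, 0), (-2, 0), (-2, 1), (-2, 2), (-1, 2), (-1, 1), (0, 1), (1, 1), (1, 0)]
H-H contact: residue 1 @(-1,0) - residue 6 @(-1, 1)

Answer: 1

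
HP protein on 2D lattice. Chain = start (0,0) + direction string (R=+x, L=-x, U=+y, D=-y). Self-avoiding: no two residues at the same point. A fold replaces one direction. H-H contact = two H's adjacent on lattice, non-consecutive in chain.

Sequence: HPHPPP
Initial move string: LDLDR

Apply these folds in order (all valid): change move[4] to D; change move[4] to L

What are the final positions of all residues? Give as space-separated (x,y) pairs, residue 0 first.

Initial moves: LDLDR
Fold: move[4]->D => LDLDD (positions: [(0, 0), (-1, 0), (-1, -1), (-2, -1), (-2, -2), (-2, -3)])
Fold: move[4]->L => LDLDL (positions: [(0, 0), (-1, 0), (-1, -1), (-2, -1), (-2, -2), (-3, -2)])

Answer: (0,0) (-1,0) (-1,-1) (-2,-1) (-2,-2) (-3,-2)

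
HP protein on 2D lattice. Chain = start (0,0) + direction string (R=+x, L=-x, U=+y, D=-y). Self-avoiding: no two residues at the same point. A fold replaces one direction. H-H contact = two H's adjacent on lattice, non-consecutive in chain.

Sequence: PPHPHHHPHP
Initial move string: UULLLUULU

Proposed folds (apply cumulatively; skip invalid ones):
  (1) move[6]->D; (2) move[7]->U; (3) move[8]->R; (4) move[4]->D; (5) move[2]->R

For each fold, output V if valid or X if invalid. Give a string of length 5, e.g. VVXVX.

Initial: UULLLUULU -> [(0, 0), (0, 1), (0, 2), (-1, 2), (-2, 2), (-3, 2), (-3, 3), (-3, 4), (-4, 4), (-4, 5)]
Fold 1: move[6]->D => UULLLUDLU INVALID (collision), skipped
Fold 2: move[7]->U => UULLLUUUU VALID
Fold 3: move[8]->R => UULLLUUUR VALID
Fold 4: move[4]->D => UULLDUUUR INVALID (collision), skipped
Fold 5: move[2]->R => UURLLUUUR INVALID (collision), skipped

Answer: XVVXX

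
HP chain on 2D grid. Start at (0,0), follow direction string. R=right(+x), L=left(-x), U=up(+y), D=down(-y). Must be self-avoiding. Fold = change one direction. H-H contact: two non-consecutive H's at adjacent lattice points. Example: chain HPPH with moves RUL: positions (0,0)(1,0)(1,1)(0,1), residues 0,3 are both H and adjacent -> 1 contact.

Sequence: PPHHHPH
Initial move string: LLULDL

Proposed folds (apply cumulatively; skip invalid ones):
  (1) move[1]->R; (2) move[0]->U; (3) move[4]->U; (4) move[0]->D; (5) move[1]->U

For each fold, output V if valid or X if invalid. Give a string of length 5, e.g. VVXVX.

Initial: LLULDL -> [(0, 0), (-1, 0), (-2, 0), (-2, 1), (-3, 1), (-3, 0), (-4, 0)]
Fold 1: move[1]->R => LRULDL INVALID (collision), skipped
Fold 2: move[0]->U => ULULDL VALID
Fold 3: move[4]->U => ULULUL VALID
Fold 4: move[0]->D => DLULUL VALID
Fold 5: move[1]->U => DUULUL INVALID (collision), skipped

Answer: XVVVX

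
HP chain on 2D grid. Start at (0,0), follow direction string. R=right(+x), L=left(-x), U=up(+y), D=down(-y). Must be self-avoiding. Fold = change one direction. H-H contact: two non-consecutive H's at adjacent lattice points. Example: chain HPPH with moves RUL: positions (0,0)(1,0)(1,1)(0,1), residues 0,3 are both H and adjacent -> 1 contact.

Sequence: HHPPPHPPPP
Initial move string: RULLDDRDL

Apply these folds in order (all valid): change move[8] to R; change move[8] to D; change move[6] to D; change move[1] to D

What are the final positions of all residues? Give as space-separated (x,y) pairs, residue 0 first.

Initial moves: RULLDDRDL
Fold: move[8]->R => RULLDDRDR (positions: [(0, 0), (1, 0), (1, 1), (0, 1), (-1, 1), (-1, 0), (-1, -1), (0, -1), (0, -2), (1, -2)])
Fold: move[8]->D => RULLDDRDD (positions: [(0, 0), (1, 0), (1, 1), (0, 1), (-1, 1), (-1, 0), (-1, -1), (0, -1), (0, -2), (0, -3)])
Fold: move[6]->D => RULLDDDDD (positions: [(0, 0), (1, 0), (1, 1), (0, 1), (-1, 1), (-1, 0), (-1, -1), (-1, -2), (-1, -3), (-1, -4)])
Fold: move[1]->D => RDLLDDDDD (positions: [(0, 0), (1, 0), (1, -1), (0, -1), (-1, -1), (-1, -2), (-1, -3), (-1, -4), (-1, -5), (-1, -6)])

Answer: (0,0) (1,0) (1,-1) (0,-1) (-1,-1) (-1,-2) (-1,-3) (-1,-4) (-1,-5) (-1,-6)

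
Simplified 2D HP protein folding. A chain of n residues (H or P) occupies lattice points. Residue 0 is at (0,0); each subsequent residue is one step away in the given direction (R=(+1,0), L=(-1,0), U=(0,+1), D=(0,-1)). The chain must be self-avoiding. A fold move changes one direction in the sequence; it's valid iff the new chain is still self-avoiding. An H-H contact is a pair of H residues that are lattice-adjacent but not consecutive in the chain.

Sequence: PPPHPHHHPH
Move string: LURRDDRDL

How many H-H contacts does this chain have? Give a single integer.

Answer: 1

Derivation:
Positions: [(0, 0), (-1, 0), (-1, 1), (0, 1), (1, 1), (1, 0), (1, -1), (2, -1), (2, -2), (1, -2)]
H-H contact: residue 6 @(1,-1) - residue 9 @(1, -2)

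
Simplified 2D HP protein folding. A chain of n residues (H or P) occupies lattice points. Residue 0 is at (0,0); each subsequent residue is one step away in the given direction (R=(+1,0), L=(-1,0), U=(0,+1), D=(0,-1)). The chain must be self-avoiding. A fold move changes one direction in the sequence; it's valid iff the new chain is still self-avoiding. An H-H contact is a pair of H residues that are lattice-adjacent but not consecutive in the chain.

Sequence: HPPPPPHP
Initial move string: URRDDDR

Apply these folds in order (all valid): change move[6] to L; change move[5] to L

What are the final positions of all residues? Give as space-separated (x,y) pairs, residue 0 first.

Answer: (0,0) (0,1) (1,1) (2,1) (2,0) (2,-1) (1,-1) (0,-1)

Derivation:
Initial moves: URRDDDR
Fold: move[6]->L => URRDDDL (positions: [(0, 0), (0, 1), (1, 1), (2, 1), (2, 0), (2, -1), (2, -2), (1, -2)])
Fold: move[5]->L => URRDDLL (positions: [(0, 0), (0, 1), (1, 1), (2, 1), (2, 0), (2, -1), (1, -1), (0, -1)])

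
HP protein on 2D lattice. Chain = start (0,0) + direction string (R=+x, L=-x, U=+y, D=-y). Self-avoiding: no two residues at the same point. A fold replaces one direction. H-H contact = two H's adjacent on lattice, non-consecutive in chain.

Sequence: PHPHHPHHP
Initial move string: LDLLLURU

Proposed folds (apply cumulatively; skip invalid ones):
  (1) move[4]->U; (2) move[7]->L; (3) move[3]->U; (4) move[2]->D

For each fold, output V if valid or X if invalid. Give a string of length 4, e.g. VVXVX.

Answer: VXVX

Derivation:
Initial: LDLLLURU -> [(0, 0), (-1, 0), (-1, -1), (-2, -1), (-3, -1), (-4, -1), (-4, 0), (-3, 0), (-3, 1)]
Fold 1: move[4]->U => LDLLUURU VALID
Fold 2: move[7]->L => LDLLUURL INVALID (collision), skipped
Fold 3: move[3]->U => LDLUUURU VALID
Fold 4: move[2]->D => LDDUUURU INVALID (collision), skipped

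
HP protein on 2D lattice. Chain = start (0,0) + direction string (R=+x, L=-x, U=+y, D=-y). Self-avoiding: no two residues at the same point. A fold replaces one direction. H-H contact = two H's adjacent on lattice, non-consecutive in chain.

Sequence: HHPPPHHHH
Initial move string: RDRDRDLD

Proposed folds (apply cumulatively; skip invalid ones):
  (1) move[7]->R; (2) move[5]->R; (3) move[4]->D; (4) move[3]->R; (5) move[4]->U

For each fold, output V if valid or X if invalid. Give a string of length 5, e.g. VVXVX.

Answer: XXVVX

Derivation:
Initial: RDRDRDLD -> [(0, 0), (1, 0), (1, -1), (2, -1), (2, -2), (3, -2), (3, -3), (2, -3), (2, -4)]
Fold 1: move[7]->R => RDRDRDLR INVALID (collision), skipped
Fold 2: move[5]->R => RDRDRRLD INVALID (collision), skipped
Fold 3: move[4]->D => RDRDDDLD VALID
Fold 4: move[3]->R => RDRRDDLD VALID
Fold 5: move[4]->U => RDRRUDLD INVALID (collision), skipped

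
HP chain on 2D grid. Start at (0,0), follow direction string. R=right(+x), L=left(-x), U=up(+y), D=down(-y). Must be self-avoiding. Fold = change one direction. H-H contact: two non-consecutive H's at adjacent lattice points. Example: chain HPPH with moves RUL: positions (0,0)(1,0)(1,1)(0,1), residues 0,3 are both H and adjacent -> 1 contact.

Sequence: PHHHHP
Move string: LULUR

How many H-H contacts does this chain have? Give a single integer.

Positions: [(0, 0), (-1, 0), (-1, 1), (-2, 1), (-2, 2), (-1, 2)]
No H-H contacts found.

Answer: 0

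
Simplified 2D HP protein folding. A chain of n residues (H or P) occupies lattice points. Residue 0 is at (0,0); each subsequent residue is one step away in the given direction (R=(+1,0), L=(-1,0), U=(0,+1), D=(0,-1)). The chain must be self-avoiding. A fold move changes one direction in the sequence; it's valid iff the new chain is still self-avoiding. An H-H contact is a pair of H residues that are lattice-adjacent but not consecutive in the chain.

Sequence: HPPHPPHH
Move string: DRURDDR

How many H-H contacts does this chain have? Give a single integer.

Positions: [(0, 0), (0, -1), (1, -1), (1, 0), (2, 0), (2, -1), (2, -2), (3, -2)]
H-H contact: residue 0 @(0,0) - residue 3 @(1, 0)

Answer: 1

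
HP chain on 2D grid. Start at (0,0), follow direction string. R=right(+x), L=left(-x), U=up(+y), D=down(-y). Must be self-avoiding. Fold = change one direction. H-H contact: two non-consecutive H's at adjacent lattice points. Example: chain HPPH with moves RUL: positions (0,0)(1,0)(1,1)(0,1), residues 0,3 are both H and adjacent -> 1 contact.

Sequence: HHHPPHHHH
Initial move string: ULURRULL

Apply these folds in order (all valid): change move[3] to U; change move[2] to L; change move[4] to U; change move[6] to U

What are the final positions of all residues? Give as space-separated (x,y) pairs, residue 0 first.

Initial moves: ULURRULL
Fold: move[3]->U => ULUURULL (positions: [(0, 0), (0, 1), (-1, 1), (-1, 2), (-1, 3), (0, 3), (0, 4), (-1, 4), (-2, 4)])
Fold: move[2]->L => ULLURULL (positions: [(0, 0), (0, 1), (-1, 1), (-2, 1), (-2, 2), (-1, 2), (-1, 3), (-2, 3), (-3, 3)])
Fold: move[4]->U => ULLUUULL (positions: [(0, 0), (0, 1), (-1, 1), (-2, 1), (-2, 2), (-2, 3), (-2, 4), (-3, 4), (-4, 4)])
Fold: move[6]->U => ULLUUUUL (positions: [(0, 0), (0, 1), (-1, 1), (-2, 1), (-2, 2), (-2, 3), (-2, 4), (-2, 5), (-3, 5)])

Answer: (0,0) (0,1) (-1,1) (-2,1) (-2,2) (-2,3) (-2,4) (-2,5) (-3,5)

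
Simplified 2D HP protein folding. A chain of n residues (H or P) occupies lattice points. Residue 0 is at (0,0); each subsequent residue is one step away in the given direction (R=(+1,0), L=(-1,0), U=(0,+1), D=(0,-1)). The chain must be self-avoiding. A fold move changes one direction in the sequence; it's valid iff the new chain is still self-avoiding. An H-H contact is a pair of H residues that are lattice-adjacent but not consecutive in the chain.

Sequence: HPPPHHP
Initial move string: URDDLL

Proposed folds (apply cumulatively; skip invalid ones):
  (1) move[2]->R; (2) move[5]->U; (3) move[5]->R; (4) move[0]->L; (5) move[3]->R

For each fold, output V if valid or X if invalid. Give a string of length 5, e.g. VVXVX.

Initial: URDDLL -> [(0, 0), (0, 1), (1, 1), (1, 0), (1, -1), (0, -1), (-1, -1)]
Fold 1: move[2]->R => URRDLL INVALID (collision), skipped
Fold 2: move[5]->U => URDDLU INVALID (collision), skipped
Fold 3: move[5]->R => URDDLR INVALID (collision), skipped
Fold 4: move[0]->L => LRDDLL INVALID (collision), skipped
Fold 5: move[3]->R => URDRLL INVALID (collision), skipped

Answer: XXXXX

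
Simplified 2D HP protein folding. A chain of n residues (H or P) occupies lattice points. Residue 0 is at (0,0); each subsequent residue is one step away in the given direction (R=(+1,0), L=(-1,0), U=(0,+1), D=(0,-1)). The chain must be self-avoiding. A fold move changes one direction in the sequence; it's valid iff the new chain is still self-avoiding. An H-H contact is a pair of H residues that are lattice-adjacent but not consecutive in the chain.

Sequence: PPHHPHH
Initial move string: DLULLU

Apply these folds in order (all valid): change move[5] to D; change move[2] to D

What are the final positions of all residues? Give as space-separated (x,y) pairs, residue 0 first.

Initial moves: DLULLU
Fold: move[5]->D => DLULLD (positions: [(0, 0), (0, -1), (-1, -1), (-1, 0), (-2, 0), (-3, 0), (-3, -1)])
Fold: move[2]->D => DLDLLD (positions: [(0, 0), (0, -1), (-1, -1), (-1, -2), (-2, -2), (-3, -2), (-3, -3)])

Answer: (0,0) (0,-1) (-1,-1) (-1,-2) (-2,-2) (-3,-2) (-3,-3)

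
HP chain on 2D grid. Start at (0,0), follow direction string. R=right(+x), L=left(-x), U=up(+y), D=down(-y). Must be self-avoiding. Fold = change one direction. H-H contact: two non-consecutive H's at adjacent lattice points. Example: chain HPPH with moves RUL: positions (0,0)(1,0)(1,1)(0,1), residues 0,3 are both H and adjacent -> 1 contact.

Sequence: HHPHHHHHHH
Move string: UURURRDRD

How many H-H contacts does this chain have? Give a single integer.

Positions: [(0, 0), (0, 1), (0, 2), (1, 2), (1, 3), (2, 3), (3, 3), (3, 2), (4, 2), (4, 1)]
No H-H contacts found.

Answer: 0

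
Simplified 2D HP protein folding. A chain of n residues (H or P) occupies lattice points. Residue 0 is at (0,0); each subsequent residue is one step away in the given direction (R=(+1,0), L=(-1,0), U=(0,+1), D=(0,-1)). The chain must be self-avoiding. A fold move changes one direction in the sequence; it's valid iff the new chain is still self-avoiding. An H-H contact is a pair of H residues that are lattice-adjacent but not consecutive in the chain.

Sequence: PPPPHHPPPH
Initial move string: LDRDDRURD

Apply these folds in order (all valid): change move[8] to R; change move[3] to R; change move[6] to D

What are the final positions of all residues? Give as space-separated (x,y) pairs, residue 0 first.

Answer: (0,0) (-1,0) (-1,-1) (0,-1) (1,-1) (1,-2) (2,-2) (2,-3) (3,-3) (4,-3)

Derivation:
Initial moves: LDRDDRURD
Fold: move[8]->R => LDRDDRURR (positions: [(0, 0), (-1, 0), (-1, -1), (0, -1), (0, -2), (0, -3), (1, -3), (1, -2), (2, -2), (3, -2)])
Fold: move[3]->R => LDRRDRURR (positions: [(0, 0), (-1, 0), (-1, -1), (0, -1), (1, -1), (1, -2), (2, -2), (2, -1), (3, -1), (4, -1)])
Fold: move[6]->D => LDRRDRDRR (positions: [(0, 0), (-1, 0), (-1, -1), (0, -1), (1, -1), (1, -2), (2, -2), (2, -3), (3, -3), (4, -3)])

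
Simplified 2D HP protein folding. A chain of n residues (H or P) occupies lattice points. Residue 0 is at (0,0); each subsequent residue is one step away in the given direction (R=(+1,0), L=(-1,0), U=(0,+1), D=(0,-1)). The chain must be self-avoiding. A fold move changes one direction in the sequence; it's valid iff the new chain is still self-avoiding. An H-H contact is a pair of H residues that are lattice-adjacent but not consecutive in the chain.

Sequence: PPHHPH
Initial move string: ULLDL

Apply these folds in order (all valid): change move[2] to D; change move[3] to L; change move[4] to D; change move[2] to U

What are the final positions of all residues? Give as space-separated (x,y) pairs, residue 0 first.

Initial moves: ULLDL
Fold: move[2]->D => ULDDL (positions: [(0, 0), (0, 1), (-1, 1), (-1, 0), (-1, -1), (-2, -1)])
Fold: move[3]->L => ULDLL (positions: [(0, 0), (0, 1), (-1, 1), (-1, 0), (-2, 0), (-3, 0)])
Fold: move[4]->D => ULDLD (positions: [(0, 0), (0, 1), (-1, 1), (-1, 0), (-2, 0), (-2, -1)])
Fold: move[2]->U => ULULD (positions: [(0, 0), (0, 1), (-1, 1), (-1, 2), (-2, 2), (-2, 1)])

Answer: (0,0) (0,1) (-1,1) (-1,2) (-2,2) (-2,1)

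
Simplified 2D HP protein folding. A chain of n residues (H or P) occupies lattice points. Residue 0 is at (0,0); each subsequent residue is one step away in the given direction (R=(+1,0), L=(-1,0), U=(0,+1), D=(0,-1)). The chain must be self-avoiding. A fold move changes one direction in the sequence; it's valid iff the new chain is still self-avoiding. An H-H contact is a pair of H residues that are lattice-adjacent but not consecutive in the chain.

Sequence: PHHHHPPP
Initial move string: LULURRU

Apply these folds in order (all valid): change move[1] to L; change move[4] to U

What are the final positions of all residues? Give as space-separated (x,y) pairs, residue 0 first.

Answer: (0,0) (-1,0) (-2,0) (-3,0) (-3,1) (-3,2) (-2,2) (-2,3)

Derivation:
Initial moves: LULURRU
Fold: move[1]->L => LLLURRU (positions: [(0, 0), (-1, 0), (-2, 0), (-3, 0), (-3, 1), (-2, 1), (-1, 1), (-1, 2)])
Fold: move[4]->U => LLLUURU (positions: [(0, 0), (-1, 0), (-2, 0), (-3, 0), (-3, 1), (-3, 2), (-2, 2), (-2, 3)])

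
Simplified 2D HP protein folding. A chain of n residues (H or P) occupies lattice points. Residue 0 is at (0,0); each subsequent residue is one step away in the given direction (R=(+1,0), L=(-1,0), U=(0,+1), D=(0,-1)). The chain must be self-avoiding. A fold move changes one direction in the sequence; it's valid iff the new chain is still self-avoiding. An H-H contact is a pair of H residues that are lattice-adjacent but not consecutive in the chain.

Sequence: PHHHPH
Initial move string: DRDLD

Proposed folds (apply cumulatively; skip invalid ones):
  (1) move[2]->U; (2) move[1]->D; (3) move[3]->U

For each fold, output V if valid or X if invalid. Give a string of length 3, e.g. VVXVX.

Answer: XVX

Derivation:
Initial: DRDLD -> [(0, 0), (0, -1), (1, -1), (1, -2), (0, -2), (0, -3)]
Fold 1: move[2]->U => DRULD INVALID (collision), skipped
Fold 2: move[1]->D => DDDLD VALID
Fold 3: move[3]->U => DDDUD INVALID (collision), skipped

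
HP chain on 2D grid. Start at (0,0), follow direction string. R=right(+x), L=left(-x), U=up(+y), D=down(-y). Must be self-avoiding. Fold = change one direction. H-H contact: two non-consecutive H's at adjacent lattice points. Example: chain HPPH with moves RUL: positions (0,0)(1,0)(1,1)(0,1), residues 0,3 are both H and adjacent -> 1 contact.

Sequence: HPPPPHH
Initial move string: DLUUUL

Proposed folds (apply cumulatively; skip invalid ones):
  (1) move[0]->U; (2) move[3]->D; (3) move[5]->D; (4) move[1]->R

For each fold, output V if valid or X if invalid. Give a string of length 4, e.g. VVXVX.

Answer: VXXV

Derivation:
Initial: DLUUUL -> [(0, 0), (0, -1), (-1, -1), (-1, 0), (-1, 1), (-1, 2), (-2, 2)]
Fold 1: move[0]->U => ULUUUL VALID
Fold 2: move[3]->D => ULUDUL INVALID (collision), skipped
Fold 3: move[5]->D => ULUUUD INVALID (collision), skipped
Fold 4: move[1]->R => URUUUL VALID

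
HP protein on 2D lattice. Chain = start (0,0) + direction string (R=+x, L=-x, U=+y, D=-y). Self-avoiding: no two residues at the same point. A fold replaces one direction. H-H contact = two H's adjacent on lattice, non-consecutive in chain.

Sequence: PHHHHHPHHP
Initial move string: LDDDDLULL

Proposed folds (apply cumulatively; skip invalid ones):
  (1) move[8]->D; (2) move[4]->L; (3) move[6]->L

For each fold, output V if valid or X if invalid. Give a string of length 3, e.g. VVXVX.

Answer: VVV

Derivation:
Initial: LDDDDLULL -> [(0, 0), (-1, 0), (-1, -1), (-1, -2), (-1, -3), (-1, -4), (-2, -4), (-2, -3), (-3, -3), (-4, -3)]
Fold 1: move[8]->D => LDDDDLULD VALID
Fold 2: move[4]->L => LDDDLLULD VALID
Fold 3: move[6]->L => LDDDLLLLD VALID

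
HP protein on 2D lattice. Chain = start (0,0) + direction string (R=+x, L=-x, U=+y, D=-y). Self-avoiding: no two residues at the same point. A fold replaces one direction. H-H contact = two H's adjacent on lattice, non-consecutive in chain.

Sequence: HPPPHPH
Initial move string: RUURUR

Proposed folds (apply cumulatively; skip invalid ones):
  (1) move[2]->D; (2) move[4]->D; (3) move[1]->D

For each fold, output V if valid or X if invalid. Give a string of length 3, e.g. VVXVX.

Initial: RUURUR -> [(0, 0), (1, 0), (1, 1), (1, 2), (2, 2), (2, 3), (3, 3)]
Fold 1: move[2]->D => RUDRUR INVALID (collision), skipped
Fold 2: move[4]->D => RUURDR VALID
Fold 3: move[1]->D => RDURDR INVALID (collision), skipped

Answer: XVX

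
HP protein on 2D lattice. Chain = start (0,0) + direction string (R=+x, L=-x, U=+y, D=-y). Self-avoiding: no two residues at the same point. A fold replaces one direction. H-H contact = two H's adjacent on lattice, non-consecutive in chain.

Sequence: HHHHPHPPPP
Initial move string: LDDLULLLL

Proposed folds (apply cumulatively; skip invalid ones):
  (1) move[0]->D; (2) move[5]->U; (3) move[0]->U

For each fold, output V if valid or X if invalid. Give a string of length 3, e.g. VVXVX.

Initial: LDDLULLLL -> [(0, 0), (-1, 0), (-1, -1), (-1, -2), (-2, -2), (-2, -1), (-3, -1), (-4, -1), (-5, -1), (-6, -1)]
Fold 1: move[0]->D => DDDLULLLL VALID
Fold 2: move[5]->U => DDDLUULLL VALID
Fold 3: move[0]->U => UDDLUULLL INVALID (collision), skipped

Answer: VVX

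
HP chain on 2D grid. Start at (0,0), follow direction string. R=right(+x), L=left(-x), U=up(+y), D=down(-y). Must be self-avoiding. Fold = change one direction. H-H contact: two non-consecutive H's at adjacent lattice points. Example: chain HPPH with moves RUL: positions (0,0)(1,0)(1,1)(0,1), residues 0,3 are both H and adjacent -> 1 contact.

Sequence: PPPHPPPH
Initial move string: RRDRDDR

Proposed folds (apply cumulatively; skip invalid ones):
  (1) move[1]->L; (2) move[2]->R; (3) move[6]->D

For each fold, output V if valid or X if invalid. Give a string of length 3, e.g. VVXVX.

Initial: RRDRDDR -> [(0, 0), (1, 0), (2, 0), (2, -1), (3, -1), (3, -2), (3, -3), (4, -3)]
Fold 1: move[1]->L => RLDRDDR INVALID (collision), skipped
Fold 2: move[2]->R => RRRRDDR VALID
Fold 3: move[6]->D => RRRRDDD VALID

Answer: XVV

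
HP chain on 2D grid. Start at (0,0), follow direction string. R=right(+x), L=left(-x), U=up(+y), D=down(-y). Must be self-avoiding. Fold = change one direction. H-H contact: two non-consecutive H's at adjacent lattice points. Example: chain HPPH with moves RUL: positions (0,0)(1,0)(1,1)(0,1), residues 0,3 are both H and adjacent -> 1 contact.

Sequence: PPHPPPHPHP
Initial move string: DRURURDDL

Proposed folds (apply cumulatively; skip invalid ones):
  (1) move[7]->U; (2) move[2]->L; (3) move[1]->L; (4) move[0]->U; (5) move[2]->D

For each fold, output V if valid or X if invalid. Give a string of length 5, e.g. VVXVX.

Initial: DRURURDDL -> [(0, 0), (0, -1), (1, -1), (1, 0), (2, 0), (2, 1), (3, 1), (3, 0), (3, -1), (2, -1)]
Fold 1: move[7]->U => DRURURDUL INVALID (collision), skipped
Fold 2: move[2]->L => DRLRURDDL INVALID (collision), skipped
Fold 3: move[1]->L => DLURURDDL INVALID (collision), skipped
Fold 4: move[0]->U => URURURDDL VALID
Fold 5: move[2]->D => URDRURDDL VALID

Answer: XXXVV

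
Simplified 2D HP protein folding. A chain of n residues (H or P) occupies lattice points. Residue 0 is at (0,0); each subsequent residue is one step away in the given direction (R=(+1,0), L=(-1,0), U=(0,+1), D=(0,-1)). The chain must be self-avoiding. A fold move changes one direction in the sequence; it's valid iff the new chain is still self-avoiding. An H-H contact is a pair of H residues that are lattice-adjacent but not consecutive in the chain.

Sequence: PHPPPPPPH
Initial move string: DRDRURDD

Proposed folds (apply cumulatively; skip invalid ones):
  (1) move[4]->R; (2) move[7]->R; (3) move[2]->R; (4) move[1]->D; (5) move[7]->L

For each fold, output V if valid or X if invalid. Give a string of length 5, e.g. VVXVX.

Initial: DRDRURDD -> [(0, 0), (0, -1), (1, -1), (1, -2), (2, -2), (2, -1), (3, -1), (3, -2), (3, -3)]
Fold 1: move[4]->R => DRDRRRDD VALID
Fold 2: move[7]->R => DRDRRRDR VALID
Fold 3: move[2]->R => DRRRRRDR VALID
Fold 4: move[1]->D => DDRRRRDR VALID
Fold 5: move[7]->L => DDRRRRDL VALID

Answer: VVVVV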